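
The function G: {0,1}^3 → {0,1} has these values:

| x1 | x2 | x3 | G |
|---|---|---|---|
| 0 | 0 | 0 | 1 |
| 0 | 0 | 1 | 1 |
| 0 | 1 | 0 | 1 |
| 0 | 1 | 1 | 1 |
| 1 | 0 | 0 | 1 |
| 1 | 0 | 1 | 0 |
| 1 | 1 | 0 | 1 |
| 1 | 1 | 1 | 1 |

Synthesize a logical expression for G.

G(x1, x2, x3) = not ((x1 and not x2) and x3)

Only row (1,0,1) gives 0. So G is 1 everywhere except there — the complement of the minterm x1·¬x2·x3.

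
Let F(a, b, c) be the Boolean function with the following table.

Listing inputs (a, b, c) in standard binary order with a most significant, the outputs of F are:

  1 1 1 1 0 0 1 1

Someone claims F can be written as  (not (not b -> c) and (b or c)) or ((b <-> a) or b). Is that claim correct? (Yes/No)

Yes

Test each input against both F and the formula:
  a=0, b=0, c=0: formula gives 1, F = 1 ✓
  a=0, b=0, c=1: formula gives 1, F = 1 ✓
  a=0, b=1, c=0: formula gives 1, F = 1 ✓
  a=0, b=1, c=1: formula gives 1, F = 1 ✓
  a=1, b=0, c=0: formula gives 0, F = 0 ✓
  …and likewise for the remaining 3 rows.
Every row agrees, so the formula is equivalent.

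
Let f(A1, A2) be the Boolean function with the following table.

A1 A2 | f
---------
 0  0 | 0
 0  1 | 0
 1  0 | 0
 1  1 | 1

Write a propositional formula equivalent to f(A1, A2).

The output is 1 only when every input is 1 — the AND of all inputs.

f(A1, A2) = A1 and A2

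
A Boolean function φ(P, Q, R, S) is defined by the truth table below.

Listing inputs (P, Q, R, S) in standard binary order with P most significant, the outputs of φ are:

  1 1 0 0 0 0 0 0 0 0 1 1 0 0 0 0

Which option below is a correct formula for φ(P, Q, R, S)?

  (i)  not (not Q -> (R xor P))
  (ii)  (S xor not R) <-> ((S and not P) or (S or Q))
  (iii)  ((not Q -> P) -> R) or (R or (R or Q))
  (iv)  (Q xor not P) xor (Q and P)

i

(ii) disagrees with φ on (0,0,0,0) (formula → 0, table → 1); rule it out.
(iii) disagrees with φ on (0,0,1,0) (formula → 1, table → 0); rule it out.
(iv) disagrees with φ on (0,0,1,0) (formula → 1, table → 0); rule it out.
That leaves (i). Evaluating it on every row reproduces the table of φ exactly.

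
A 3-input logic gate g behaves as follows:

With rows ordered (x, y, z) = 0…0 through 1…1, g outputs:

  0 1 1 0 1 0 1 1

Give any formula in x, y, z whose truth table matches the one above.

There are just 3 zero rows: (0,0,0), (0,1,1), (1,0,1). Their minterms are ¬x·¬y·¬z, ¬x·y·z, x·¬y·z; the OR of those covers precisely the 0-outputs, and negating it yields g.

g(x, y, z) = ¬((((¬x ∧ ¬y) ∧ ¬z) ∨ ((¬x ∧ y) ∧ z)) ∨ ((x ∧ ¬y) ∧ z))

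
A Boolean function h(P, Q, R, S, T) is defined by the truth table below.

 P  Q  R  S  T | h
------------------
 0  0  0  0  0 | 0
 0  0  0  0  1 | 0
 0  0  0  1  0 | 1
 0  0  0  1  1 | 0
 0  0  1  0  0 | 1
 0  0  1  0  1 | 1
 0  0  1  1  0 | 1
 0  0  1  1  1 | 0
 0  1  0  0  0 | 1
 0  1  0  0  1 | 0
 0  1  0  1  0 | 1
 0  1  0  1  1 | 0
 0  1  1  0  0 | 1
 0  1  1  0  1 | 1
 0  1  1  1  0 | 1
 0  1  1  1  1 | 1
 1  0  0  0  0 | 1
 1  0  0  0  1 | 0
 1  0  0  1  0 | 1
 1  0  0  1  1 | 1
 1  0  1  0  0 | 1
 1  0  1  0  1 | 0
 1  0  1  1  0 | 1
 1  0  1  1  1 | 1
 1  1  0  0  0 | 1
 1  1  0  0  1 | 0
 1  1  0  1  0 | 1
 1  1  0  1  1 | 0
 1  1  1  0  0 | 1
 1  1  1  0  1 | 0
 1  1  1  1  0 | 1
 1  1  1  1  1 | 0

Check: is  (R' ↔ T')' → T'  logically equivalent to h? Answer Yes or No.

Evaluate (R' ↔ T')' → T' on each row and compare to h:
  P=0, Q=0, R=0, S=0, T=0: formula gives 1, but h = 0 ✗
Row (0,0,0,0,0) is a counterexample, so the formula is not equivalent to h.

No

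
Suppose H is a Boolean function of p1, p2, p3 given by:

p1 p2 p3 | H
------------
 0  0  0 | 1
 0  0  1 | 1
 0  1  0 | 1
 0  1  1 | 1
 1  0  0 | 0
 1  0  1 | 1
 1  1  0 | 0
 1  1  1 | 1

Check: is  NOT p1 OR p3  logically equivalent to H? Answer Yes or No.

Yes

Test each input against both H and the formula:
  p1=0, p2=0, p3=0: formula gives 1, H = 1 ✓
  p1=0, p2=0, p3=1: formula gives 1, H = 1 ✓
  p1=0, p2=1, p3=0: formula gives 1, H = 1 ✓
  p1=0, p2=1, p3=1: formula gives 1, H = 1 ✓
  p1=1, p2=0, p3=0: formula gives 0, H = 0 ✓
  … (the remaining 3 rows also agree.)
No disagreement on any input; they are logically equivalent.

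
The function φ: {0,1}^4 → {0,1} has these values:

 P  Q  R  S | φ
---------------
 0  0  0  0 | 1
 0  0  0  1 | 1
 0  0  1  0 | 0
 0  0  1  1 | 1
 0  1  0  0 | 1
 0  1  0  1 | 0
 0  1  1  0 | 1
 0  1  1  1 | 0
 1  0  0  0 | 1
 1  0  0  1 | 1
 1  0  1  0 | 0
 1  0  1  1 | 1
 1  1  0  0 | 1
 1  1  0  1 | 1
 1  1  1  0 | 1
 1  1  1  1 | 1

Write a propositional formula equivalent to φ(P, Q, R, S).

φ(P, Q, R, S) = ((((((P' · Q') · R) · S') + (((P' · Q) · R') · S)) + (((P' · Q) · R) · S)) + (((P · Q') · R) · S'))'

φ is 0 on only 4 rows — (0,0,1,0), (0,1,0,1), (0,1,1,1), (1,0,1,0). Writing each as a minterm (¬P·¬Q·R·¬S, ¬P·Q·¬R·S, ¬P·Q·R·S, P·¬Q·R·¬S) and OR-ing them characterizes exactly where φ=0, so φ is the negation of that disjunction.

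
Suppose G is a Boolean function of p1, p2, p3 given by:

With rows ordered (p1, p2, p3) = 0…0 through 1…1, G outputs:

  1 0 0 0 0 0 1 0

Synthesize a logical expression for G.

G(p1, p2, p3) = ((not p1 and not p2) and not p3) or ((p1 and p2) and not p3)

Collect the rows where G=1 — (0,0,0), (1,1,0) — and write one minterm per row: ¬p1·¬p2·¬p3, p1·p2·¬p3. Their union (logical OR) reproduces the table exactly.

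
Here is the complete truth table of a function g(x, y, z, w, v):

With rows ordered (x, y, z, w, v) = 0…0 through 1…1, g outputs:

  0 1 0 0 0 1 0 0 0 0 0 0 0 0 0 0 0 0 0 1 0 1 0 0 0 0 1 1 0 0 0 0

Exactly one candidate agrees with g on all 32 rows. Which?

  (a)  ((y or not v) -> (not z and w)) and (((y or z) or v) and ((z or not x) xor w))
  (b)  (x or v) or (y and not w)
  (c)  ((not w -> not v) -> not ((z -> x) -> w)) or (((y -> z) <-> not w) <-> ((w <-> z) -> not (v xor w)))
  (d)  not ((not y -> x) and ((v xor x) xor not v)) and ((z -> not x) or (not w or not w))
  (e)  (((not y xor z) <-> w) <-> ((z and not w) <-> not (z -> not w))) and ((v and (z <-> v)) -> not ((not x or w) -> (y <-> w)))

a

(b) fails at (0,0,0,1,1): the formula yields 1, g is 0.
(c) fails at (0,0,0,0,0): the formula yields 1, g is 0.
(d) fails at (0,0,0,0,0): the formula yields 1, g is 0.
(e) fails at (0,0,0,0,1): the formula yields 0, g is 1.
Only (a) survives; checking it on all 32 rows confirms it matches g.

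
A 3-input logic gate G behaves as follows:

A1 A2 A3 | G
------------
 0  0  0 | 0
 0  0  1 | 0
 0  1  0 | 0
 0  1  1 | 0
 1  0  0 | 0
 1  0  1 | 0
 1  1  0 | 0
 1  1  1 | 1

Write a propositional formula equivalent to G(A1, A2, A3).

The output is 1 only when every input is 1 — the AND of all inputs.

G(A1, A2, A3) = (A1 ∧ A2) ∧ A3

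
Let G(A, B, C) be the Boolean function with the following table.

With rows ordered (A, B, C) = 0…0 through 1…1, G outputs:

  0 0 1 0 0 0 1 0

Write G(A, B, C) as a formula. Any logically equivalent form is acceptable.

G=1 on 2 inputs: (0,1,0), (1,1,0). Reading each as a conjunction of literals (¬A·B·¬C, A·B·¬C) and taking the OR gives the canonical DNF.

G(A, B, C) = ((A' · B) · C') + ((A · B) · C')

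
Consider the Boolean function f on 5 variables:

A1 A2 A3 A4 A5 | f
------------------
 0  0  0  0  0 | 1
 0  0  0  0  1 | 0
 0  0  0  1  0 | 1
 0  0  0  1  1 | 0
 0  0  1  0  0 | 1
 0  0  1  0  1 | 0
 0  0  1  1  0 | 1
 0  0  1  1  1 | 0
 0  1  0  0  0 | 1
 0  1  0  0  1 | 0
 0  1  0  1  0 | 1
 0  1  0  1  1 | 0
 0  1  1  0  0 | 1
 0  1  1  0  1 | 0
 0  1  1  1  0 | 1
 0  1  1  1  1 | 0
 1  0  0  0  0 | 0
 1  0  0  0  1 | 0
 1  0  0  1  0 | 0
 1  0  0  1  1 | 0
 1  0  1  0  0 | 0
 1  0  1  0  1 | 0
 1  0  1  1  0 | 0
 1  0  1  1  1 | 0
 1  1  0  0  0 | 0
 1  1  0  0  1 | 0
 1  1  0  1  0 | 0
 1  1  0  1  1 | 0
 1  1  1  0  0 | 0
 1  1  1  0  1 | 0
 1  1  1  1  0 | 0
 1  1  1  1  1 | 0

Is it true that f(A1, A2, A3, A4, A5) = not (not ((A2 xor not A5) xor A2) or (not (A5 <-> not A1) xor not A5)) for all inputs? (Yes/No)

Evaluate not (not ((A2 xor not A5) xor A2) or (not (A5 <-> not A1) xor not A5)) on each row and compare to f:
  A1=0, A2=0, A3=0, A4=0, A5=0: formula gives 1, f = 1 ✓
  A1=0, A2=0, A3=0, A4=0, A5=1: formula gives 0, f = 0 ✓
  A1=0, A2=0, A3=0, A4=1, A5=0: formula gives 1, f = 1 ✓
  A1=0, A2=0, A3=0, A4=1, A5=1: formula gives 0, f = 0 ✓
  …and likewise for the remaining 28 rows.
Every row agrees, so the formula is equivalent.

Yes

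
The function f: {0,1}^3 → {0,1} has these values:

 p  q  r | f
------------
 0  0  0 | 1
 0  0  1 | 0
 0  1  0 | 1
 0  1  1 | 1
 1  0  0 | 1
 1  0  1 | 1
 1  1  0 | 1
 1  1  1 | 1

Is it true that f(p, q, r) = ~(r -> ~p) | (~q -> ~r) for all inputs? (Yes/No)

Evaluate ~(r -> ~p) | (~q -> ~r) on each row and compare to f:
  p=0, q=0, r=0: formula gives 1, f = 1 ✓
  p=0, q=0, r=1: formula gives 0, f = 0 ✓
  p=0, q=1, r=0: formula gives 1, f = 1 ✓
  p=0, q=1, r=1: formula gives 1, f = 1 ✓
  p=1, q=0, r=0: formula gives 1, f = 1 ✓
  …and likewise for the remaining 3 rows.
All 8 rows match — the expression computes f exactly.

Yes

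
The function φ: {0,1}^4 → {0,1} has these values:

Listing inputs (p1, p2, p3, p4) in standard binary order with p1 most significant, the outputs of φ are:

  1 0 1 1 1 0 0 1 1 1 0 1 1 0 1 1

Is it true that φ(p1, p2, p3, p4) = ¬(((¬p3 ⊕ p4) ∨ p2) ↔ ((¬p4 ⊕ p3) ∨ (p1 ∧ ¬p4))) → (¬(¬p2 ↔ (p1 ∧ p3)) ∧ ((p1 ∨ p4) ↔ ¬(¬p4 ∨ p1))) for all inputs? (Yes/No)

Evaluate ¬(((¬p3 ⊕ p4) ∨ p2) ↔ ((¬p4 ⊕ p3) ∨ (p1 ∧ ¬p4))) → (¬(¬p2 ↔ (p1 ∧ p3)) ∧ ((p1 ∨ p4) ↔ ¬(¬p4 ∨ p1))) on each row and compare to φ:
  p1=0, p2=0, p3=0, p4=0: formula gives 1, φ = 1 ✓
  p1=0, p2=0, p3=0, p4=1: formula gives 1, but φ = 0 ✗
Row (0,0,0,1) is a counterexample, so the formula is not equivalent to φ.

No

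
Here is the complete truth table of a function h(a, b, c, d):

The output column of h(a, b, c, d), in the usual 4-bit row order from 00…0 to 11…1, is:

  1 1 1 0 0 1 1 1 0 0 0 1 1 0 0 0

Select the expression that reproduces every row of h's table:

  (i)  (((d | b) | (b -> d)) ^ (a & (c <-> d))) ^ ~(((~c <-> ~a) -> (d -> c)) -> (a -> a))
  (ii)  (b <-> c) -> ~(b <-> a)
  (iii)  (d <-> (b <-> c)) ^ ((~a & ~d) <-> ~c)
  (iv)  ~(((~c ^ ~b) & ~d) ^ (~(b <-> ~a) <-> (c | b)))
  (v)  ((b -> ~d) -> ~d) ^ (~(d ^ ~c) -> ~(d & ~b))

iv

(i) disagrees with h on (0,0,1,1) (formula → 1, table → 0); rule it out.
(ii) disagrees with h on (0,0,0,0) (formula → 0, table → 1); rule it out.
(iii) disagrees with h on (0,0,1,1) (formula → 1, table → 0); rule it out.
(v) disagrees with h on (0,0,0,0) (formula → 0, table → 1); rule it out.
Only (iv) survives; checking it on all 16 rows confirms it matches h.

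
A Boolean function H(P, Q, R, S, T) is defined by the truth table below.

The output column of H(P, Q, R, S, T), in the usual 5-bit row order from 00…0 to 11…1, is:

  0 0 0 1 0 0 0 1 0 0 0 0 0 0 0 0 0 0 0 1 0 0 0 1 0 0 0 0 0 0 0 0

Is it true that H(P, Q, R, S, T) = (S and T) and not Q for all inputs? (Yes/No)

Yes

Check the formula against H row by row:
  P=0, Q=0, R=0, S=0, T=0: formula gives 0, H = 0 ✓
  P=0, Q=0, R=0, S=0, T=1: formula gives 0, H = 0 ✓
  P=0, Q=0, R=0, S=1, T=0: formula gives 0, H = 0 ✓
  P=0, Q=0, R=0, S=1, T=1: formula gives 1, H = 1 ✓
  … (the remaining 28 rows also agree.)
No disagreement on any input; they are logically equivalent.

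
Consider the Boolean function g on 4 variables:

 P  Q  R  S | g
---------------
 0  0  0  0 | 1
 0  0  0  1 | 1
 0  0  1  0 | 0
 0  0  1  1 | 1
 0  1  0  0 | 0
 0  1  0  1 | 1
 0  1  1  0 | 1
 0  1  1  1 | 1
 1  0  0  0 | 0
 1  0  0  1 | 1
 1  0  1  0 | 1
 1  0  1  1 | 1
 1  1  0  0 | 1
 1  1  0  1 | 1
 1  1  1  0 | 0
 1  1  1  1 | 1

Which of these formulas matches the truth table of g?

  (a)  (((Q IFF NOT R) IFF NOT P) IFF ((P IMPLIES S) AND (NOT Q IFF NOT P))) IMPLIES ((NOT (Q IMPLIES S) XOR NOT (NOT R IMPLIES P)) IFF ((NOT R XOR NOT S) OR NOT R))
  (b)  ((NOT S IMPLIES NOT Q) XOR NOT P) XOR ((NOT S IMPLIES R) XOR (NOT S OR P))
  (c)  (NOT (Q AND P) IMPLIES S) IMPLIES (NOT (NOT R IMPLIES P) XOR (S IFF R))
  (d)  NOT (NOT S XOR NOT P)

b

(a): at (0,1,0,0) it gives 1, but g = 0 — eliminated.
(c): at (0,0,1,0) it gives 1, but g = 0 — eliminated.
(d): at (0,0,0,1) it gives 0, but g = 1 — eliminated.
(b) is the remaining candidate, and it agrees with g on all 16 inputs.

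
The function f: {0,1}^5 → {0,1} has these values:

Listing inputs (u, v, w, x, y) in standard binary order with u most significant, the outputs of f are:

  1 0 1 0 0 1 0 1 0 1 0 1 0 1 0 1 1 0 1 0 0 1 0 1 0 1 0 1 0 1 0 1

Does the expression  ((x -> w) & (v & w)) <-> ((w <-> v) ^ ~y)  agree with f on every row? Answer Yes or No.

Yes

Evaluate ((x -> w) & (v & w)) <-> ((w <-> v) ^ ~y) on each row and compare to f:
  u=0, v=0, w=0, x=0, y=0: formula gives 1, f = 1 ✓
  u=0, v=0, w=0, x=0, y=1: formula gives 0, f = 0 ✓
  u=0, v=0, w=0, x=1, y=0: formula gives 1, f = 1 ✓
  u=0, v=0, w=0, x=1, y=1: formula gives 0, f = 0 ✓
  … (the remaining 28 rows also agree.)
All 32 rows match — the expression computes f exactly.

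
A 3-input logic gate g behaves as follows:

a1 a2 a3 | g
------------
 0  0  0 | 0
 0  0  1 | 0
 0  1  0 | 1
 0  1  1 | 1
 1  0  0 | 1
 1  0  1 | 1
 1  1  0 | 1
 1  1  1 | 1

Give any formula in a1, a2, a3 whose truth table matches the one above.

g is 0 on only 2 rows — (0,0,0), (0,0,1). Writing each as a minterm (¬a1·¬a2·¬a3, ¬a1·¬a2·a3) and OR-ing them characterizes exactly where g=0, so g is the negation of that disjunction.

g(a1, a2, a3) = ¬(((¬a1 ∧ ¬a2) ∧ ¬a3) ∨ ((¬a1 ∧ ¬a2) ∧ a3))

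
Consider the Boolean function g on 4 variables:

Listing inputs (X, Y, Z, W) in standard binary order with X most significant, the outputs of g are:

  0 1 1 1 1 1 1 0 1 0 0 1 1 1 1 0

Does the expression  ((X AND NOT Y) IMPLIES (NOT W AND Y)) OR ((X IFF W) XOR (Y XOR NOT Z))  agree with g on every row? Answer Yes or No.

No

Evaluate ((X AND NOT Y) IMPLIES (NOT W AND Y)) OR ((X IFF W) XOR (Y XOR NOT Z)) on each row and compare to g:
  X=0, Y=0, Z=0, W=0: formula gives 1, but g = 0 ✗
Row (0,0,0,0) is a counterexample, so the formula is not equivalent to g.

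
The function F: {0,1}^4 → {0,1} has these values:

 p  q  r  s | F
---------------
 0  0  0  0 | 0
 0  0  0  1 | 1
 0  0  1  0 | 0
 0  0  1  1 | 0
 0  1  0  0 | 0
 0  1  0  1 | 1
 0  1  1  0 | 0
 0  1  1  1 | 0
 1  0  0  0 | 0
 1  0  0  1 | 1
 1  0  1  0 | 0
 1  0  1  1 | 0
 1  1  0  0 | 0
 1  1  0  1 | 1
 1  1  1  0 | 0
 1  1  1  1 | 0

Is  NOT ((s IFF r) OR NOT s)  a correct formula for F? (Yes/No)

Evaluate NOT ((s IFF r) OR NOT s) on each row and compare to F:
  p=0, q=0, r=0, s=0: formula gives 0, F = 0 ✓
  p=0, q=0, r=0, s=1: formula gives 1, F = 1 ✓
  p=0, q=0, r=1, s=0: formula gives 0, F = 0 ✓
  p=0, q=0, r=1, s=1: formula gives 0, F = 0 ✓
  …and likewise for the remaining 12 rows.
No disagreement on any input; they are logically equivalent.

Yes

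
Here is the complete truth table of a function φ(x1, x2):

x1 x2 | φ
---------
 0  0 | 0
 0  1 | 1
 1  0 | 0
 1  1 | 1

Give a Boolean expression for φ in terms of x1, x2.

φ=1 on 2 inputs: (0,1), (1,1). Reading each as a conjunction of literals (¬x1·x2, x1·x2) and taking the OR gives the canonical DNF.

φ(x1, x2) = (x1' · x2) + (x1 · x2)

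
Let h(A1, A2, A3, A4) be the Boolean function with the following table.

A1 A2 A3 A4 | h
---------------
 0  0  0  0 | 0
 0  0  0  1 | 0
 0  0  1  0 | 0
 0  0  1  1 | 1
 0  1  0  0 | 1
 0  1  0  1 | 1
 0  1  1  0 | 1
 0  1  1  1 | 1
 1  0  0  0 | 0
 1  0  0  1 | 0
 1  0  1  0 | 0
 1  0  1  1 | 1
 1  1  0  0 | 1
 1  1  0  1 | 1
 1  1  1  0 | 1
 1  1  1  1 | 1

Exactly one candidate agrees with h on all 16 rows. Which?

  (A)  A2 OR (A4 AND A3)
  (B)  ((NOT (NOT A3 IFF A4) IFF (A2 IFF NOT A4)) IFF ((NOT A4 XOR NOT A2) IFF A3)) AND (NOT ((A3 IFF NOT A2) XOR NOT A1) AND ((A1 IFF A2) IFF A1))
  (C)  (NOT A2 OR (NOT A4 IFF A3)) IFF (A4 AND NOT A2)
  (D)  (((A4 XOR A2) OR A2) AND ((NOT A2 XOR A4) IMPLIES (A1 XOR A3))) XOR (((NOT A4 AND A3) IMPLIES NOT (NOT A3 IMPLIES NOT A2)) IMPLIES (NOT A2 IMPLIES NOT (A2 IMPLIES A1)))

(B) disagrees with h on (0,0,1,1) (formula → 0, table → 1); rule it out.
(C) disagrees with h on (0,0,0,1) (formula → 1, table → 0); rule it out.
(D) disagrees with h on (0,0,0,1) (formula → 1, table → 0); rule it out.
That leaves (A). Evaluating it on every row reproduces the table of h exactly.

A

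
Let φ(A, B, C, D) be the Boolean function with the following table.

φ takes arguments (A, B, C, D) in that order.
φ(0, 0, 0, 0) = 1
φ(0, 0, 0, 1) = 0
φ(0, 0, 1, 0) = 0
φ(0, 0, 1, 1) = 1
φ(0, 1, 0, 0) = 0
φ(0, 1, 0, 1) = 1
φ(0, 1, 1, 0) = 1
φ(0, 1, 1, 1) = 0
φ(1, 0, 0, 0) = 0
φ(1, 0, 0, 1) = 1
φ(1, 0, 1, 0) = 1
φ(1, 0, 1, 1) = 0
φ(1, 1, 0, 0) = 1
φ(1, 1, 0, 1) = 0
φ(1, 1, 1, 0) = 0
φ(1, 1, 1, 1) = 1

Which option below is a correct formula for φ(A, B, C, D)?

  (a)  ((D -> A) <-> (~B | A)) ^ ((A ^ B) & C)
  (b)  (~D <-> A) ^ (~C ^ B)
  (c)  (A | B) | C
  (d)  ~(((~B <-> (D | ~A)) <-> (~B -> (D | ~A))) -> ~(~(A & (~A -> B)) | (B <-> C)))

b

(a) disagrees with φ on (0,0,1,0) (formula → 1, table → 0); rule it out.
(c) disagrees with φ on (0,0,0,0) (formula → 0, table → 1); rule it out.
(d) disagrees with φ on (0,0,0,1) (formula → 1, table → 0); rule it out.
(b) is the remaining candidate, and it agrees with φ on all 16 inputs.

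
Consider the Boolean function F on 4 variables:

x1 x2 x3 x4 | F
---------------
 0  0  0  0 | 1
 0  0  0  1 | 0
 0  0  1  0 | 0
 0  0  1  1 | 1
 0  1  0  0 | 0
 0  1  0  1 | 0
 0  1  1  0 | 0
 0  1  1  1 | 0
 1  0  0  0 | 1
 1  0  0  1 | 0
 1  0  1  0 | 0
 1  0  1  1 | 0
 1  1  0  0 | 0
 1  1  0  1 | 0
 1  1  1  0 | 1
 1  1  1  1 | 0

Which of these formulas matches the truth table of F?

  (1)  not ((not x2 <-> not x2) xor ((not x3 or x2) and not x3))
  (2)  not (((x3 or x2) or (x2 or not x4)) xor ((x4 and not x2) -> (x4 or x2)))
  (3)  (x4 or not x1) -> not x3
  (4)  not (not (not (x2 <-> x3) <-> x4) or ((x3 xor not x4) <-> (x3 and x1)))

4

(1) fails at (0,0,0,1): the formula yields 1, F is 0.
(2) fails at (0,0,1,0): the formula yields 1, F is 0.
(3) fails at (0,0,0,1): the formula yields 1, F is 0.
Only (4) survives; checking it on all 16 rows confirms it matches F.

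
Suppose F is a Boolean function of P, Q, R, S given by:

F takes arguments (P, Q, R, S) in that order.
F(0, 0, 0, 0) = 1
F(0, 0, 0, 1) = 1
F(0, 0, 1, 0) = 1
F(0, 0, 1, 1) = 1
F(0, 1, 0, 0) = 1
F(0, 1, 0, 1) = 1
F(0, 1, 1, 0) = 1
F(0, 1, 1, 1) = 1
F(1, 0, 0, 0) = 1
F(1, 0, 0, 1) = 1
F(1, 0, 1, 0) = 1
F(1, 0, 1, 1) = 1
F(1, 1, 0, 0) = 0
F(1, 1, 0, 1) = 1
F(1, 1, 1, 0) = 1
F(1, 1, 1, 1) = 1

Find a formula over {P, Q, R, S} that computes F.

Only row (1,1,0,0) gives 0. So F is 1 everywhere except there — the complement of the minterm P·Q·¬R·¬S.

F(P, Q, R, S) = not (((P and Q) and not R) and not S)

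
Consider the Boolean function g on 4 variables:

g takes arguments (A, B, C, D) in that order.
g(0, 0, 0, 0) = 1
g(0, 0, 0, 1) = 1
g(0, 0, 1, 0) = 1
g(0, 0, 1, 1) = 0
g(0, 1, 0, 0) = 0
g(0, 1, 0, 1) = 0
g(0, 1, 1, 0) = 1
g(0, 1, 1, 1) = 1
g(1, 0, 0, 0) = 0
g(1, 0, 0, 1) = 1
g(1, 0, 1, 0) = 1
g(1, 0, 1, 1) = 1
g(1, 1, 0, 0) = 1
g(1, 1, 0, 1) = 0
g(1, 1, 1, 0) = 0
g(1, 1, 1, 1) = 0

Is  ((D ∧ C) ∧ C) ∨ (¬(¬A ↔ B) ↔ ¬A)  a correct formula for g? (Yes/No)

Check the formula against g row by row:
  A=0, B=0, C=0, D=0: formula gives 1, g = 1 ✓
  A=0, B=0, C=0, D=1: formula gives 1, g = 1 ✓
  A=0, B=0, C=1, D=0: formula gives 1, g = 1 ✓
  A=0, B=0, C=1, D=1: formula gives 1, but g = 0 ✗
Row (0,0,1,1) is a counterexample, so the formula is not equivalent to g.

No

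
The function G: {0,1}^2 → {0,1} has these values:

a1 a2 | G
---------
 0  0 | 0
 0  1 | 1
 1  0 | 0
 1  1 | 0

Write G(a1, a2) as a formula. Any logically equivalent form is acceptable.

1 only at (0,1): NOT a1 AND a2.

G(a1, a2) = ~a1 & a2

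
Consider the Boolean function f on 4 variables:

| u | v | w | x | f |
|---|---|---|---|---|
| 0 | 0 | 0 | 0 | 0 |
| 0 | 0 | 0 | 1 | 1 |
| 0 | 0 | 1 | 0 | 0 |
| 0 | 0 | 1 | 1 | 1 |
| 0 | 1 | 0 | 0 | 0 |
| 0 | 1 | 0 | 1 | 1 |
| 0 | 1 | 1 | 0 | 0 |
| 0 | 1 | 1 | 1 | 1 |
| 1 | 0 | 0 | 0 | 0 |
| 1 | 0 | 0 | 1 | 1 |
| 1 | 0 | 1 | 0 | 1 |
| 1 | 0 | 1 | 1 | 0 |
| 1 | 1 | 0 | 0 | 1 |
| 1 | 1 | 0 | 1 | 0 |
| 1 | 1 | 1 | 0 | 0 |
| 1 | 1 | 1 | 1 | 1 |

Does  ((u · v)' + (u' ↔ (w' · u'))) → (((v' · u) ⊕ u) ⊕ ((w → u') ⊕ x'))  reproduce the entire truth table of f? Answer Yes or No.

Check the formula against f row by row:
  u=0, v=0, w=0, x=0: formula gives 0, f = 0 ✓
  u=0, v=0, w=0, x=1: formula gives 1, f = 1 ✓
  u=0, v=0, w=1, x=0: formula gives 0, f = 0 ✓
  u=0, v=0, w=1, x=1: formula gives 1, f = 1 ✓
  … (the remaining 12 rows also agree.)
Every row agrees, so the formula is equivalent.

Yes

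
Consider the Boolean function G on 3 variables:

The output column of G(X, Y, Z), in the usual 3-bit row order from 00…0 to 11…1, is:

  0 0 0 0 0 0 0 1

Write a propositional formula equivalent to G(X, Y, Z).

G(X, Y, Z) = (X ∧ Y) ∧ Z

The output is 1 only when every input is 1 — the AND of all inputs.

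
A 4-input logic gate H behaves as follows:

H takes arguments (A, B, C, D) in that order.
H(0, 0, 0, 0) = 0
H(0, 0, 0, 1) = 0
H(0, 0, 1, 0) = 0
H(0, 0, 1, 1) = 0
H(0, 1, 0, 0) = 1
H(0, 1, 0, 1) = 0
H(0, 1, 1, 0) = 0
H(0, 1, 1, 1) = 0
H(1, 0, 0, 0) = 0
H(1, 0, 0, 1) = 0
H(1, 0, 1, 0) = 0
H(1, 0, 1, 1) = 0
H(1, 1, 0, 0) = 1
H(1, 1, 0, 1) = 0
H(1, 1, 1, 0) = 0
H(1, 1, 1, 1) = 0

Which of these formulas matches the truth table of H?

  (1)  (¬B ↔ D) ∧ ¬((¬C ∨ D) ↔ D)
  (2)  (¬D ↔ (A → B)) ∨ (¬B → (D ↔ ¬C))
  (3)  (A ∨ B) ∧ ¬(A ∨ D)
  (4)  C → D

(2) fails at (0,0,0,0): the formula yields 1, H is 0.
(3) fails at (0,1,1,0): the formula yields 1, H is 0.
(4) fails at (0,0,0,0): the formula yields 1, H is 0.
Only (1) survives; checking it on all 16 rows confirms it matches H.

1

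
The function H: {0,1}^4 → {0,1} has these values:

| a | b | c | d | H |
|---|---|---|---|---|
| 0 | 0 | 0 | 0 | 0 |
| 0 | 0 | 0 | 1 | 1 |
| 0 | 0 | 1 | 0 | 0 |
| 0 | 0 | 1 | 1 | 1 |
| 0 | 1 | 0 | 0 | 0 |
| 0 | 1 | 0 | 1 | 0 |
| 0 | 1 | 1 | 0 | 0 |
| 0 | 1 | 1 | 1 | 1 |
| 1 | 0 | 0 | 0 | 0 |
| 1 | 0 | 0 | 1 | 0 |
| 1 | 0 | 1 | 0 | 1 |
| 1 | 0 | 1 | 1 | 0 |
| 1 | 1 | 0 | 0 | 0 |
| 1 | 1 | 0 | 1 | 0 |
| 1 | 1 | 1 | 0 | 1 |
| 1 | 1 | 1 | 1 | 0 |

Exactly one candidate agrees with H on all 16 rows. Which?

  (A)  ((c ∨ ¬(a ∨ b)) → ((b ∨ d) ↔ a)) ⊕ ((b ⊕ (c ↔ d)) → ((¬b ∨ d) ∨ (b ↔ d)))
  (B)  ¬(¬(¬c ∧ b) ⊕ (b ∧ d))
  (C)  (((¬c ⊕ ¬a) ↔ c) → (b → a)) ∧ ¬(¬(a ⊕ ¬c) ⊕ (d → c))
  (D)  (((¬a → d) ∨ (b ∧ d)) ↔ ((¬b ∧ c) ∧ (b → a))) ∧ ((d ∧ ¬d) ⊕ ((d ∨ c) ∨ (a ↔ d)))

A

(B) disagrees with H on (0,0,0,1) (formula → 0, table → 1); rule it out.
(C) disagrees with H on (0,0,1,0) (formula → 1, table → 0); rule it out.
(D) disagrees with H on (0,0,0,0) (formula → 1, table → 0); rule it out.
Only (A) survives; checking it on all 16 rows confirms it matches H.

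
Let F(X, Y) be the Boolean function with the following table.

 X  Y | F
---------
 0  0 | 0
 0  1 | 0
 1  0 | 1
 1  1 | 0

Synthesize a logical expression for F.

F(X, Y) = X and not Y

1 only at (1,0): X AND NOT Y.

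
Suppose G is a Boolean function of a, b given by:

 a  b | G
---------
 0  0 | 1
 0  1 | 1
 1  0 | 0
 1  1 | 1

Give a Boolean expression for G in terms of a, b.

G(a, b) = a → b

This is a → b (false only at 1,0).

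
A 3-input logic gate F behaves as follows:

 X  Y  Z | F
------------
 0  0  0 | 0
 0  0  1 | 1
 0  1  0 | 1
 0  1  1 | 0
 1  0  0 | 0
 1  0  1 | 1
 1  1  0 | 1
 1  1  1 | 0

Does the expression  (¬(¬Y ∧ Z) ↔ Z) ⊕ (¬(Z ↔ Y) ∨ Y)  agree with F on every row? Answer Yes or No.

Check the formula against F row by row:
  X=0, Y=0, Z=0: formula gives 0, F = 0 ✓
  X=0, Y=0, Z=1: formula gives 1, F = 1 ✓
  X=0, Y=1, Z=0: formula gives 1, F = 1 ✓
  X=0, Y=1, Z=1: formula gives 0, F = 0 ✓
  X=1, Y=0, Z=0: formula gives 0, F = 0 ✓
  …and likewise for the remaining 3 rows.
Every row agrees, so the formula is equivalent.

Yes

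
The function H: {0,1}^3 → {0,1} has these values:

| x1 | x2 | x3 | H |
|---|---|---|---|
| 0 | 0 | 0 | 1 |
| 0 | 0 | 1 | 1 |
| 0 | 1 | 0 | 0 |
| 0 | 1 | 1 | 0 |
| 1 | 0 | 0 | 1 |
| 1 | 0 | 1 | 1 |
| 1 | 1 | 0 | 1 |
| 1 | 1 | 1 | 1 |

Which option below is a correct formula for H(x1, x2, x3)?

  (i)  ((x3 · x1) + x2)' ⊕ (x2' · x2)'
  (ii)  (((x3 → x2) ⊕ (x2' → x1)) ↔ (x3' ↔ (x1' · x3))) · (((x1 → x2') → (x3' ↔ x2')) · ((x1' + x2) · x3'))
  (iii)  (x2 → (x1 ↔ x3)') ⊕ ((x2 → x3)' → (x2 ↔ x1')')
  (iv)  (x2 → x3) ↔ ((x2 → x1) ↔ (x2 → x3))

iv

(i) fails at (0,0,0): the formula yields 0, H is 1.
(ii) fails at (0,0,0): the formula yields 0, H is 1.
(iii) fails at (0,0,0): the formula yields 0, H is 1.
Only (iv) survives; checking it on all 8 rows confirms it matches H.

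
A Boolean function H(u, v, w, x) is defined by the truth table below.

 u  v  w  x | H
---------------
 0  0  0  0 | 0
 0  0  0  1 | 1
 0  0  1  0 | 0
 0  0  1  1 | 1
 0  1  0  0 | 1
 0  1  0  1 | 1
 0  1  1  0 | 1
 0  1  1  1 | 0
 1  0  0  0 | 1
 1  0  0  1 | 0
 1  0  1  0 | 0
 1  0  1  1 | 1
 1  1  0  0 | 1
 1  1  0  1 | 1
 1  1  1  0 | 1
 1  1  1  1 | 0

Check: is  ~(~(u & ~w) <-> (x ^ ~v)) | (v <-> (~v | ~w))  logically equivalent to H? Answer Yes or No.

Test each input against both H and the formula:
  u=0, v=0, w=0, x=0: formula gives 0, H = 0 ✓
  u=0, v=0, w=0, x=1: formula gives 1, H = 1 ✓
  u=0, v=0, w=1, x=0: formula gives 0, H = 0 ✓
  u=0, v=0, w=1, x=1: formula gives 1, H = 1 ✓
  …and likewise for the remaining 12 rows.
Every row agrees, so the formula is equivalent.

Yes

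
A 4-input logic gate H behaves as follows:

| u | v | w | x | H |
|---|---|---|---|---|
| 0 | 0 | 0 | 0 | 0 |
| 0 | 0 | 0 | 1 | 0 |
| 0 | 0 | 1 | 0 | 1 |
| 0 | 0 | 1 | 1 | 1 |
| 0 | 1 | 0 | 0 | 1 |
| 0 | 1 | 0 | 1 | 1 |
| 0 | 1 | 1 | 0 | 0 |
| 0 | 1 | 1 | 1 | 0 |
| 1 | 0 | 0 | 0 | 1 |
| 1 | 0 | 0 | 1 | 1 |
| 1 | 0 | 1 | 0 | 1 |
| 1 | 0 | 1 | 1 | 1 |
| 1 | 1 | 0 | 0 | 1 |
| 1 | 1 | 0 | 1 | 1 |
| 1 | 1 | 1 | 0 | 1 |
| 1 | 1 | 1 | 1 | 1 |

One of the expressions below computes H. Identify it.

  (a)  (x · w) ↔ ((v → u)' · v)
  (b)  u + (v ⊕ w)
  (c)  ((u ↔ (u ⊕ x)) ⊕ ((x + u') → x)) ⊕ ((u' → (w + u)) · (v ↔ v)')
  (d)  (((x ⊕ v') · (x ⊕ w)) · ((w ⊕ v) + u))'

b

(a): at (0,0,0,0) it gives 1, but H = 0 — eliminated.
(c): at (0,0,0,0) it gives 1, but H = 0 — eliminated.
(d): at (0,0,0,0) it gives 1, but H = 0 — eliminated.
That leaves (b). Evaluating it on every row reproduces the table of H exactly.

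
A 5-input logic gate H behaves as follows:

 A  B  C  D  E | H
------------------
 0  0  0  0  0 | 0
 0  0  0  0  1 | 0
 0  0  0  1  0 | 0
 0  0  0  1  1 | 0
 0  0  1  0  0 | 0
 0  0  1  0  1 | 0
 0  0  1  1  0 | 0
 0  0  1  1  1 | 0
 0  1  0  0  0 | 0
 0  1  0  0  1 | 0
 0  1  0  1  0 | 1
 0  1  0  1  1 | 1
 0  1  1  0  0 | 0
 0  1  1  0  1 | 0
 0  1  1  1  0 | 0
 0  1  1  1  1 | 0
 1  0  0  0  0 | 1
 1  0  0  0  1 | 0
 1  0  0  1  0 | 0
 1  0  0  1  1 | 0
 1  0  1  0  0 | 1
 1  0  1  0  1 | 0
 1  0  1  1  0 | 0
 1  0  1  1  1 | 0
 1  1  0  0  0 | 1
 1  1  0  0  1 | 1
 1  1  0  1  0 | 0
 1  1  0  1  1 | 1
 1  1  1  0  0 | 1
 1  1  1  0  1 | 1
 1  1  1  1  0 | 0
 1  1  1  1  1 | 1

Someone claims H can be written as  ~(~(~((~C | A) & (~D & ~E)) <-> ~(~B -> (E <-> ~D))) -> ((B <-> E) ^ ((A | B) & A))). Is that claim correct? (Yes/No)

Check the formula against H row by row:
  A=0, B=0, C=0, D=0, E=0: formula gives 0, H = 0 ✓
  A=0, B=0, C=0, D=0, E=1: formula gives 1, but H = 0 ✗
Since they disagree at (0,0,0,0,1), the expression is not a correct formula for H.

No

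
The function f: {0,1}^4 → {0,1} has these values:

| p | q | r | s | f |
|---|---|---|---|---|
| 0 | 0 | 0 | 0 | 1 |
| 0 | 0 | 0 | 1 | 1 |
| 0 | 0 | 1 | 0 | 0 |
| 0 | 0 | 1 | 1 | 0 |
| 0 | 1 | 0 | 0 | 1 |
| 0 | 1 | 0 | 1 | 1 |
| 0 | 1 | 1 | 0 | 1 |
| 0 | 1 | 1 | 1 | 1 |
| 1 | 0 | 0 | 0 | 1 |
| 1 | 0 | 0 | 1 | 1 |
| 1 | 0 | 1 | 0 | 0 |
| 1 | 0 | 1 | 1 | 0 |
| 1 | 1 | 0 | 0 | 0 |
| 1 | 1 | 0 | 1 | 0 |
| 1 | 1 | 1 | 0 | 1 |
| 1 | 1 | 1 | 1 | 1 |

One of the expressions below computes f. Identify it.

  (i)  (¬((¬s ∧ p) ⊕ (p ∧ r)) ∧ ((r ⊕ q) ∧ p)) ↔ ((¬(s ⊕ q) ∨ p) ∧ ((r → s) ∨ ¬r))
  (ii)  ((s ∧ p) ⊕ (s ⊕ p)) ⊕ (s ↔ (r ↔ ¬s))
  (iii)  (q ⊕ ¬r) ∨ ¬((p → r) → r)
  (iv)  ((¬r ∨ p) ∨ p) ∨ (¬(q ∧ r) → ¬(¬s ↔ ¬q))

iii

(i) fails at (0,0,0,0): the formula yields 0, f is 1.
(ii) fails at (0,0,0,1): the formula yields 0, f is 1.
(iv) fails at (0,0,1,1): the formula yields 1, f is 0.
(iii) is the remaining candidate, and it agrees with f on all 16 inputs.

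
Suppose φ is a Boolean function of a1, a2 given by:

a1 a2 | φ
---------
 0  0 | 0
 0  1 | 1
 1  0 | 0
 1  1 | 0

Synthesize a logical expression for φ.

φ(a1, a2) = not a1 and a2

1 only at (0,1): NOT a1 AND a2.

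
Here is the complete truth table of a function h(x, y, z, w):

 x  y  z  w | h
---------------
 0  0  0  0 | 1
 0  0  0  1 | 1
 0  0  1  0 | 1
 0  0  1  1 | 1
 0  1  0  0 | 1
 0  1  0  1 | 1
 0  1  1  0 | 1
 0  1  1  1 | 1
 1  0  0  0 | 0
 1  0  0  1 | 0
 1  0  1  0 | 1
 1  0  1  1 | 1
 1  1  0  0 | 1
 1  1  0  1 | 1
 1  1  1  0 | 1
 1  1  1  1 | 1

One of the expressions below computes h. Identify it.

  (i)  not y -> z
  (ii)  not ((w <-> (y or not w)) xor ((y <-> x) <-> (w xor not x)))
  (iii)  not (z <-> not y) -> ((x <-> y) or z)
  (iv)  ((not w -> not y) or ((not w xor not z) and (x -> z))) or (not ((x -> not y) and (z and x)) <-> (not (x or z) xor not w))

iii

(i): at (0,0,0,0) it gives 0, but h = 1 — eliminated.
(ii): at (0,0,0,0) it gives 0, but h = 1 — eliminated.
(iv): at (0,1,0,0) it gives 0, but h = 1 — eliminated.
Only (iii) survives; checking it on all 16 rows confirms it matches h.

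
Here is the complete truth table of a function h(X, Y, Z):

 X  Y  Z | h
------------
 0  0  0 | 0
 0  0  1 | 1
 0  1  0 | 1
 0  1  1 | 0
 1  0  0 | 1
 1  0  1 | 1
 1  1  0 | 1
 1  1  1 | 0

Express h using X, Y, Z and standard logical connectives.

The 0-rows are (0,0,0), (0,1,1), (1,1,1). Take each as a conjunction (¬X·¬Y·¬Z, ¬X·Y·Z, X·Y·Z), form their disjunction, and complement — that gives a formula that is 1 everywhere h is.

h(X, Y, Z) = NOT ((((NOT X AND NOT Y) AND NOT Z) OR ((NOT X AND Y) AND Z)) OR ((X AND Y) AND Z))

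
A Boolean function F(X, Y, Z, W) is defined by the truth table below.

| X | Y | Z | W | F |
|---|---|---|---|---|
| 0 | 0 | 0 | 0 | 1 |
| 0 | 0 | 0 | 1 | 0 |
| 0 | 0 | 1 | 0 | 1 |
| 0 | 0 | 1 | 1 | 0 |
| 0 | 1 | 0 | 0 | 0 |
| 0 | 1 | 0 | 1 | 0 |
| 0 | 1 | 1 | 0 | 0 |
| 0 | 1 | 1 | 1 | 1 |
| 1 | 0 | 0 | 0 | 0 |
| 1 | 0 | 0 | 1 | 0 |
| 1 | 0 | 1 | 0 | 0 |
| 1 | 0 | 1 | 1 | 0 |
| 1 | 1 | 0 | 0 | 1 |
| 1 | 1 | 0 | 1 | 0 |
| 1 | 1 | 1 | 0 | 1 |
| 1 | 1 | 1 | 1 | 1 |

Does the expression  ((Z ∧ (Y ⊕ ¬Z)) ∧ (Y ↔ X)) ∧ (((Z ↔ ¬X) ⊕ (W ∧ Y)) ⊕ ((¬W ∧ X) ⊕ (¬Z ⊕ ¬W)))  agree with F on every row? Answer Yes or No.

Evaluate ((Z ∧ (Y ⊕ ¬Z)) ∧ (Y ↔ X)) ∧ (((Z ↔ ¬X) ⊕ (W ∧ Y)) ⊕ ((¬W ∧ X) ⊕ (¬Z ⊕ ¬W))) on each row and compare to F:
  X=0, Y=0, Z=0, W=0: formula gives 0, but F = 1 ✗
A single disagreement suffices: at (0,0,0,0) they differ, so the formula does not compute F.

No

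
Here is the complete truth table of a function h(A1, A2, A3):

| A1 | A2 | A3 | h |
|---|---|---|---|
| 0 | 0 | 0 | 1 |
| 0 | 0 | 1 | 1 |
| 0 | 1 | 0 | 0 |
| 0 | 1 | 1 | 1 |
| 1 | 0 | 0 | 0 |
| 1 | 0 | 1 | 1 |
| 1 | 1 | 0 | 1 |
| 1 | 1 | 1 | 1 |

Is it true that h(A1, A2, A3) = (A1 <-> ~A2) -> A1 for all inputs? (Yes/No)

No

Evaluate (A1 <-> ~A2) -> A1 on each row and compare to h:
  A1=0, A2=0, A3=0: formula gives 1, h = 1 ✓
  A1=0, A2=0, A3=1: formula gives 1, h = 1 ✓
  A1=0, A2=1, A3=0: formula gives 0, h = 0 ✓
  A1=0, A2=1, A3=1: formula gives 0, but h = 1 ✗
Row (0,1,1) is a counterexample, so the formula is not equivalent to h.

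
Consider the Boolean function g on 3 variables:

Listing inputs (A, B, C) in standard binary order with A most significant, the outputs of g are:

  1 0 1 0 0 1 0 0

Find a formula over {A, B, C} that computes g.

g=1 on 3 inputs: (0,0,0), (0,1,0), (1,0,1). Reading each as a conjunction of literals (¬A·¬B·¬C, ¬A·B·¬C, A·¬B·C) and taking the OR gives the canonical DNF.

g(A, B, C) = (((¬A ∧ ¬B) ∧ ¬C) ∨ ((¬A ∧ B) ∧ ¬C)) ∨ ((A ∧ ¬B) ∧ C)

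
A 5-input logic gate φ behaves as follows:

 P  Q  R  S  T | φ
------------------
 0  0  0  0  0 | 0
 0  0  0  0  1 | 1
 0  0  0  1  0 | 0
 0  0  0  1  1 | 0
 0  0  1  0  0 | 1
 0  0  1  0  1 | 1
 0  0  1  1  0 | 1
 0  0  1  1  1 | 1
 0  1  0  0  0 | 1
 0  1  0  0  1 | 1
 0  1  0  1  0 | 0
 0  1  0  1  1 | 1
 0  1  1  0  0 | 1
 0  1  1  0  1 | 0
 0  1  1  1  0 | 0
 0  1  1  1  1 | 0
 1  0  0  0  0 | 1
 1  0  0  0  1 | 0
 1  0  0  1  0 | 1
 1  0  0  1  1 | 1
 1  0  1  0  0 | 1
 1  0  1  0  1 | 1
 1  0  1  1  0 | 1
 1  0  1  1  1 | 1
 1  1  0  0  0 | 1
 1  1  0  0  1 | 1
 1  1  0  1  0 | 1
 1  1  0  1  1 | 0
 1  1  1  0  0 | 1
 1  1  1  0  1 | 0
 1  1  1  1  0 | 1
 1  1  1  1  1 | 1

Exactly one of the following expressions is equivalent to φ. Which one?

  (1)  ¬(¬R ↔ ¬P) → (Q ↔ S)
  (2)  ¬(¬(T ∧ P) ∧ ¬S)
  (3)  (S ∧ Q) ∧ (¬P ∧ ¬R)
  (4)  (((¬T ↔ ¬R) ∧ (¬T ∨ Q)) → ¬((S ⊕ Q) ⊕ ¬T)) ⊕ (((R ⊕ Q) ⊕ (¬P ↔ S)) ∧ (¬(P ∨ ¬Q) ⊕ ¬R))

4

(1): at (0,0,0,0,0) it gives 1, but φ = 0 — eliminated.
(2): at (0,0,0,0,1) it gives 0, but φ = 1 — eliminated.
(3): at (0,0,0,0,1) it gives 0, but φ = 1 — eliminated.
That leaves (4). Evaluating it on every row reproduces the table of φ exactly.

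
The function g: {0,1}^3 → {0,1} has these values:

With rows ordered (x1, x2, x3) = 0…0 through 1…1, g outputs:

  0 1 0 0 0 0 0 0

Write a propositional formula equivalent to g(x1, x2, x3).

Only row (0,0,1) gives 1. That row's minterm ¬x1·¬x2·x3 is g directly.

g(x1, x2, x3) = (¬x1 ∧ ¬x2) ∧ x3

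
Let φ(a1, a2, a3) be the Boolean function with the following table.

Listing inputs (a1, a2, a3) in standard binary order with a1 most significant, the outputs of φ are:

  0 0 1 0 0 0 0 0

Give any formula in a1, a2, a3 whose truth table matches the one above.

Only row (0,1,0) gives 1. That row's minterm ¬a1·a2·¬a3 is φ directly.

φ(a1, a2, a3) = (~a1 & a2) & ~a3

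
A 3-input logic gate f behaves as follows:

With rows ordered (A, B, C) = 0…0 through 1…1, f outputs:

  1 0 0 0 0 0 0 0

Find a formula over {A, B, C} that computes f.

Only row (0,0,0) gives 1. That row's minterm ¬A·¬B·¬C is f directly.

f(A, B, C) = (not A and not B) and not C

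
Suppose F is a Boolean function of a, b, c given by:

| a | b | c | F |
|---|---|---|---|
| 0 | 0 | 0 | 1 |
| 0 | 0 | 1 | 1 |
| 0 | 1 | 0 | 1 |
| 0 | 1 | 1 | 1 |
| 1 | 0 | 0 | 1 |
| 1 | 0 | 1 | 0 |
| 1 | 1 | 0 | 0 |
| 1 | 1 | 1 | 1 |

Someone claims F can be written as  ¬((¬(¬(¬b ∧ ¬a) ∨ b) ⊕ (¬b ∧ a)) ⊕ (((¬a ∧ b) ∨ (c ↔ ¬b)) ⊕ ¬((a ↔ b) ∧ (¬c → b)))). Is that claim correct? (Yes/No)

Yes

Evaluate ¬((¬(¬(¬b ∧ ¬a) ∨ b) ⊕ (¬b ∧ a)) ⊕ (((¬a ∧ b) ∨ (c ↔ ¬b)) ⊕ ¬((a ↔ b) ∧ (¬c → b)))) on each row and compare to F:
  a=0, b=0, c=0: formula gives 1, F = 1 ✓
  a=0, b=0, c=1: formula gives 1, F = 1 ✓
  a=0, b=1, c=0: formula gives 1, F = 1 ✓
  a=0, b=1, c=1: formula gives 1, F = 1 ✓
  a=1, b=0, c=0: formula gives 1, F = 1 ✓
  …and likewise for the remaining 3 rows.
No disagreement on any input; they are logically equivalent.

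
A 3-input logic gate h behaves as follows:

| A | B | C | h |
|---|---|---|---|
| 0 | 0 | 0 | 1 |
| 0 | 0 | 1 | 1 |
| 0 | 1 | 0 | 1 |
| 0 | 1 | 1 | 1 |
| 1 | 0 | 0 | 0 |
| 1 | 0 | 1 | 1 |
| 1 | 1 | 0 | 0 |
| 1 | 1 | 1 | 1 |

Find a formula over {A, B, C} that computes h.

h is 0 on only 2 rows — (1,0,0), (1,1,0). Writing each as a minterm (A·¬B·¬C, A·B·¬C) and OR-ing them characterizes exactly where h=0, so h is the negation of that disjunction.

h(A, B, C) = not (((A and not B) and not C) or ((A and B) and not C))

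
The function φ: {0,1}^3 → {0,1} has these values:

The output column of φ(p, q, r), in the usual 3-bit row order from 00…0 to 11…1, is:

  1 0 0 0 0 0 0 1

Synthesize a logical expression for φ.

φ(p, q, r) = ((~p & ~q) & ~r) | ((p & q) & r)

Collect the rows where φ=1 — (0,0,0), (1,1,1) — and write one minterm per row: ¬p·¬q·¬r, p·q·r. Their union (logical OR) reproduces the table exactly.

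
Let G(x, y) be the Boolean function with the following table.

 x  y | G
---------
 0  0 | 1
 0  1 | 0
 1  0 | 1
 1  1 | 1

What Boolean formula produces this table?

G(x, y) = y -> x

This is y → x (false only at 0,1).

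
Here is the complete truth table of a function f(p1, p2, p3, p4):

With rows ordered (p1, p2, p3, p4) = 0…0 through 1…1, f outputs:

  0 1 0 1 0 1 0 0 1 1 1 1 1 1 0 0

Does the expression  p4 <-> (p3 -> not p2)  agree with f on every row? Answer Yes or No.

Test each input against both f and the formula:
  p1=0, p2=0, p3=0, p4=0: formula gives 0, f = 0 ✓
  p1=0, p2=0, p3=0, p4=1: formula gives 1, f = 1 ✓
  p1=0, p2=0, p3=1, p4=0: formula gives 0, f = 0 ✓
  p1=0, p2=0, p3=1, p4=1: formula gives 1, f = 1 ✓
  …
  p1=0, p2=1, p3=1, p4=0: formula gives 1, but f = 0 ✗
Row (0,1,1,0) is a counterexample, so the formula is not equivalent to f.

No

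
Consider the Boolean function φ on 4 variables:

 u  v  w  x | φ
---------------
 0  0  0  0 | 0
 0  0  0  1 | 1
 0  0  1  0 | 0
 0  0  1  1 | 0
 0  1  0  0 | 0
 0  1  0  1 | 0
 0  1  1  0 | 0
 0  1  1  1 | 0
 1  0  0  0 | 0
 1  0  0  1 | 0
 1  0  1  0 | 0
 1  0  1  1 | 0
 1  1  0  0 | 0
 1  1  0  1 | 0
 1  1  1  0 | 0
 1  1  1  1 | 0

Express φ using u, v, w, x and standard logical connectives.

φ(u, v, w, x) = ((¬u ∧ ¬v) ∧ ¬w) ∧ x

Only row (0,0,0,1) gives 1. That row's minterm ¬u·¬v·¬w·x is φ directly.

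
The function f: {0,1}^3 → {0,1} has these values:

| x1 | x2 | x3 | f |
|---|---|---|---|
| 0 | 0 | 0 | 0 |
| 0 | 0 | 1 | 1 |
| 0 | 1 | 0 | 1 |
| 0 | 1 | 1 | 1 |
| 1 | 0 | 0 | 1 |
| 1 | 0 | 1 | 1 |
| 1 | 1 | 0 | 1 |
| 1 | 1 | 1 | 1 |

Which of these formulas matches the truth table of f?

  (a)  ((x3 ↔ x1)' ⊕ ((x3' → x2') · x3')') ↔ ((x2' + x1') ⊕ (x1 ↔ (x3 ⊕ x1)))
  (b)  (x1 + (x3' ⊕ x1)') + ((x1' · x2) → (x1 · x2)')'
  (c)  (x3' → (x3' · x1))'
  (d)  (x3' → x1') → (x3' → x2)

d

(a) disagrees with f on (0,0,0) (formula → 1, table → 0); rule it out.
(b) disagrees with f on (0,1,0) (formula → 0, table → 1); rule it out.
(c) disagrees with f on (0,0,0) (formula → 1, table → 0); rule it out.
(d) is the remaining candidate, and it agrees with f on all 8 inputs.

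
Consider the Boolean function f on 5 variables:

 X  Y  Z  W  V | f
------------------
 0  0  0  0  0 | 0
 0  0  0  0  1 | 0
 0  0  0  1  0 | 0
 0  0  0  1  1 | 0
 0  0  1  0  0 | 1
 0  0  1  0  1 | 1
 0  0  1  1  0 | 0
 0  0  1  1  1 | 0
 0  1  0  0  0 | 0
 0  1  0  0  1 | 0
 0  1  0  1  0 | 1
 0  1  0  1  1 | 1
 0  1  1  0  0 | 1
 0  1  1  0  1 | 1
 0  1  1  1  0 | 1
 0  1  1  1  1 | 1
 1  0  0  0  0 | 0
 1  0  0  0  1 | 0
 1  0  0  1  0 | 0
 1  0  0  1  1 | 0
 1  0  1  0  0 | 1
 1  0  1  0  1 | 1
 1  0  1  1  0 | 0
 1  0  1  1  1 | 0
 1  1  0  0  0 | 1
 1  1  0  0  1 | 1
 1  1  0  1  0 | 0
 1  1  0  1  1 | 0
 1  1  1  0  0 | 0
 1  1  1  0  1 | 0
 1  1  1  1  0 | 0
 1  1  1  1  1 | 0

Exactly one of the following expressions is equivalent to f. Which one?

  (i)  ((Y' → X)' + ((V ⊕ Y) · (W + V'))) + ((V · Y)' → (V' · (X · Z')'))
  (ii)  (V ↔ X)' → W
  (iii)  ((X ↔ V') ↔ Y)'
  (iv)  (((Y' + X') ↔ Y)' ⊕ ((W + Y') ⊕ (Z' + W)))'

iv

(i) disagrees with f on (0,0,0,0,0) (formula → 1, table → 0); rule it out.
(ii) disagrees with f on (0,0,0,0,0) (formula → 1, table → 0); rule it out.
(iii) disagrees with f on (0,0,0,0,1) (formula → 1, table → 0); rule it out.
That leaves (iv). Evaluating it on every row reproduces the table of f exactly.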